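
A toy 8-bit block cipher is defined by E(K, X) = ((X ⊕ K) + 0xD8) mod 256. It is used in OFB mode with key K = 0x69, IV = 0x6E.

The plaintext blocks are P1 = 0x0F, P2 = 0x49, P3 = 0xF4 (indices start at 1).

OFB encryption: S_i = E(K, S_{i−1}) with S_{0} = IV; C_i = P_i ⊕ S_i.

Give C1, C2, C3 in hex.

C1 = 0xD0, C2 = 0xC7, C3 = 0x4B

C1: S = E(K, 0x6E) = 0xDF; 0x0F ⊕ 0xDF = 0xD0.
C2: S = E(K, 0xDF) = 0x8E; 0x49 ⊕ 0x8E = 0xC7.
C3: S = E(K, 0x8E) = 0xBF; 0xF4 ⊕ 0xBF = 0x4B.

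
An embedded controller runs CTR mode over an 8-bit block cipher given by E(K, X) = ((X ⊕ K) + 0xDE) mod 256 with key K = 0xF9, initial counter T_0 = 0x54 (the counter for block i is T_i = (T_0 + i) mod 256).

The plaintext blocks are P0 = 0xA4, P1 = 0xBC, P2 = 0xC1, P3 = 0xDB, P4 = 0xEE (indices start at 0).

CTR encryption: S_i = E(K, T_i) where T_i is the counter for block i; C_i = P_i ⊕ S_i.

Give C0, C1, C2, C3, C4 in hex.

C0 = 0x2F, C1 = 0x36, C2 = 0x4C, C3 = 0x57, C4 = 0x91

C0: T = 0x54, S = E(K, T) = 0x8B; 0xA4 ⊕ 0x8B = 0x2F.
C1: T = 0x55, S = E(K, T) = 0x8A; 0xBC ⊕ 0x8A = 0x36.
C2: T = 0x56, S = E(K, T) = 0x8D; 0xC1 ⊕ 0x8D = 0x4C.
C3: T = 0x57, S = E(K, T) = 0x8C; 0xDB ⊕ 0x8C = 0x57.
C4: T = 0x58, S = E(K, T) = 0x7F; 0xEE ⊕ 0x7F = 0x91.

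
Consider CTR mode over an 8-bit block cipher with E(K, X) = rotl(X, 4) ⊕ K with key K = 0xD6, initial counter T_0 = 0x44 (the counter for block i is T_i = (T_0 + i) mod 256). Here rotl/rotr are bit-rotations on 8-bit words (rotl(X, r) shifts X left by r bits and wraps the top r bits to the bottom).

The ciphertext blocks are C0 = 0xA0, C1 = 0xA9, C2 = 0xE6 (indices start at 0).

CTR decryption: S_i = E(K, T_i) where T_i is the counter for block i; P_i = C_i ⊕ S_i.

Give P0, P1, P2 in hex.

P0 = 0x32, P1 = 0x2B, P2 = 0x54

P0: T = 0x44, S = E(K, T) = 0x92; 0xA0 ⊕ 0x92 = 0x32.
P1: T = 0x45, S = E(K, T) = 0x82; 0xA9 ⊕ 0x82 = 0x2B.
P2: T = 0x46, S = E(K, T) = 0xB2; 0xE6 ⊕ 0xB2 = 0x54.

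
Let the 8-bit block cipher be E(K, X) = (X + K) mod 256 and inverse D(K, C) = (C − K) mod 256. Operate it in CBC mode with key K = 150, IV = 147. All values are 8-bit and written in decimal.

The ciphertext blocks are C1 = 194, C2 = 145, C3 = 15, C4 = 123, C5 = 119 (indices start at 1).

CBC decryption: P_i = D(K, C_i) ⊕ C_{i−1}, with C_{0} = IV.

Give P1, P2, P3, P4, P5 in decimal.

P1: D(K, 194) = 44; 44 ⊕ 147 = 191.
P2: D(K, 145) = 251; 251 ⊕ 194 = 57.
P3: D(K, 15) = 121; 121 ⊕ 145 = 232.
P4: D(K, 123) = 229; 229 ⊕ 15 = 234.
P5: D(K, 119) = 225; 225 ⊕ 123 = 154.

P1 = 191, P2 = 57, P3 = 232, P4 = 234, P5 = 154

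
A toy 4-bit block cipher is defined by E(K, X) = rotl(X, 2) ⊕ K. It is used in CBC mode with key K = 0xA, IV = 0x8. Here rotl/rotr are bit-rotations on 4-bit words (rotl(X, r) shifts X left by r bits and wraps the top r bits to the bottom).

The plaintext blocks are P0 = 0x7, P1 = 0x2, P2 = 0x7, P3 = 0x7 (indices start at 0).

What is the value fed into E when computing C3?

0xD

CBC encryption: C_i = E(K, P_i ⊕ C_{i−1}), with C_{−1} = IV.
C0: P0 ⊕ 0x8 = 0xF; E(K, 0xF) = 0x5.
C1: P1 ⊕ 0x5 = 0x7; E(K, 0x7) = 0x7.
C2: P2 ⊕ 0x7 = 0x0; E(K, 0x0) = 0xA.
C3: P3 ⊕ 0xA = 0xD; E(K, 0xD) = 0xD.
So the input to E for block 3 is 0xD.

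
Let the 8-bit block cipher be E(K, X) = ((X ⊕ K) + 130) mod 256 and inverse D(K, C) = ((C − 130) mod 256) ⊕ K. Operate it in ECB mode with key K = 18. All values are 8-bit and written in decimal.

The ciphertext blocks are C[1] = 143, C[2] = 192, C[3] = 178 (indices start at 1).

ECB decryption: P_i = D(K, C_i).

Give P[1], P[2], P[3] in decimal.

P[1] = 31, P[2] = 44, P[3] = 34

P[1]: D(K, 143) = 31.
P[2]: D(K, 192) = 44.
P[3]: D(K, 178) = 34.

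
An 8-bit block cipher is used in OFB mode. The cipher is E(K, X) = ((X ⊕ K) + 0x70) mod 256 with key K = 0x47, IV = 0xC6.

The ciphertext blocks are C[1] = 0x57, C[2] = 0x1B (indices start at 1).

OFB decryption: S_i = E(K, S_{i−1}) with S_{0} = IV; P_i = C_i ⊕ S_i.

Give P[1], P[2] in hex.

P[1] = 0xA6, P[2] = 0x3D

P[1]: S = E(K, 0xC6) = 0xF1; 0x57 ⊕ 0xF1 = 0xA6.
P[2]: S = E(K, 0xF1) = 0x26; 0x1B ⊕ 0x26 = 0x3D.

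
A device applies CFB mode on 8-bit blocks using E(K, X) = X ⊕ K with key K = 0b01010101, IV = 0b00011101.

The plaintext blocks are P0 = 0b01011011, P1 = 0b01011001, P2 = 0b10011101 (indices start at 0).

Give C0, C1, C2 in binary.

C0 = 0b00010011, C1 = 0b00011111, C2 = 0b11010111

CFB encryption: C_i = P_i ⊕ E(K, C_{i−1}), with C_{−1} = IV.
C0: E(K, 0b00011101) = 0b01001000; 0b01011011 ⊕ 0b01001000 = 0b00010011.
C1: E(K, 0b00010011) = 0b01000110; 0b01011001 ⊕ 0b01000110 = 0b00011111.
C2: E(K, 0b00011111) = 0b01001010; 0b10011101 ⊕ 0b01001010 = 0b11010111.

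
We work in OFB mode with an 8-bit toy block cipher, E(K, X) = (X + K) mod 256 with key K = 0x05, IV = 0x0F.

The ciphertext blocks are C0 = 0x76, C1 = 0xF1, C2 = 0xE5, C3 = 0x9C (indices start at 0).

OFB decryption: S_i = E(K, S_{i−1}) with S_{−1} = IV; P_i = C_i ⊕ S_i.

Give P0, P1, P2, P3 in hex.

P0 = 0x62, P1 = 0xE8, P2 = 0xFB, P3 = 0xBF

P0: S = E(K, 0x0F) = 0x14; 0x76 ⊕ 0x14 = 0x62.
P1: S = E(K, 0x14) = 0x19; 0xF1 ⊕ 0x19 = 0xE8.
P2: S = E(K, 0x19) = 0x1E; 0xE5 ⊕ 0x1E = 0xFB.
P3: S = E(K, 0x1E) = 0x23; 0x9C ⊕ 0x23 = 0xBF.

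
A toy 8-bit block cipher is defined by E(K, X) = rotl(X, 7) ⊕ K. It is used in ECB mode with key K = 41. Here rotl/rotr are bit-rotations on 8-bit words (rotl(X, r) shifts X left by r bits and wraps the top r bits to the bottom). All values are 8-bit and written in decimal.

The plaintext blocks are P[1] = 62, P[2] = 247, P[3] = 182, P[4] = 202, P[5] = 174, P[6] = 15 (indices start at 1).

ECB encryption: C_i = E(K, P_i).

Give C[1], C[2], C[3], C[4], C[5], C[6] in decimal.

C[1]: E(K, 62) = 54.
C[2]: E(K, 247) = 210.
C[3]: E(K, 182) = 114.
C[4]: E(K, 202) = 76.
C[5]: E(K, 174) = 126.
C[6]: E(K, 15) = 174.

C[1] = 54, C[2] = 210, C[3] = 114, C[4] = 76, C[5] = 126, C[6] = 174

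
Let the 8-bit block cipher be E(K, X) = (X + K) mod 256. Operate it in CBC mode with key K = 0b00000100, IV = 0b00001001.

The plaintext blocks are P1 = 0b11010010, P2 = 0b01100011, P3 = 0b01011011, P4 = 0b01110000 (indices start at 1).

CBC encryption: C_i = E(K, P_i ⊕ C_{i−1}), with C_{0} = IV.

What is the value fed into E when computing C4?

0b11101111

C1: P1 ⊕ 0b00001001 = 0b11011011; E(K, 0b11011011) = 0b11011111.
C2: P2 ⊕ 0b11011111 = 0b10111100; E(K, 0b10111100) = 0b11000000.
C3: P3 ⊕ 0b11000000 = 0b10011011; E(K, 0b10011011) = 0b10011111.
C4: P4 ⊕ 0b10011111 = 0b11101111; E(K, 0b11101111) = 0b11110011.
So the input to E for block 4 is 0b11101111.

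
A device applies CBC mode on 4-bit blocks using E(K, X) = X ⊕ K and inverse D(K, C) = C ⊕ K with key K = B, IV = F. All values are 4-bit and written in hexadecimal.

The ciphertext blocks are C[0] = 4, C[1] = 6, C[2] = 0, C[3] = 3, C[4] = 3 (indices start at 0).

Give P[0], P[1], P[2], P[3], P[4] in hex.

CBC decryption: P_i = D(K, C_i) ⊕ C_{i−1}, with C_{−1} = IV.
P[0]: D(K, 4) = F; F ⊕ F = 0.
P[1]: D(K, 6) = D; D ⊕ 4 = 9.
P[2]: D(K, 0) = B; B ⊕ 6 = D.
P[3]: D(K, 3) = 8; 8 ⊕ 0 = 8.
P[4]: D(K, 3) = 8; 8 ⊕ 3 = B.

P[0] = 0, P[1] = 9, P[2] = D, P[3] = 8, P[4] = B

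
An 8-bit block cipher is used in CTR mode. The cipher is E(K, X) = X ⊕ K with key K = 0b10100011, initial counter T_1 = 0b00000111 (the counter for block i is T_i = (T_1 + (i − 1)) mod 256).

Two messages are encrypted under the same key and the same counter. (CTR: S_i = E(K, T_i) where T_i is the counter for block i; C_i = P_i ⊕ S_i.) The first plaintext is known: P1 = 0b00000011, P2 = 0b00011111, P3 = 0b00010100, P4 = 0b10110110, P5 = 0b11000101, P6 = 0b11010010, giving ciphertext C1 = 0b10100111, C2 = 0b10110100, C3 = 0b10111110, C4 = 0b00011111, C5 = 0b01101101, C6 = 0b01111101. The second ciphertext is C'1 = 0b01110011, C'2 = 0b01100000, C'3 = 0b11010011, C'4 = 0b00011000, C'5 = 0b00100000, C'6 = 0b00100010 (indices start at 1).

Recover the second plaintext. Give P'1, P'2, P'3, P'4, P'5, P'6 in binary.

P'1 = 0b11010111, P'2 = 0b11001011, P'3 = 0b01111001, P'4 = 0b10110001, P'5 = 0b10001000, P'6 = 0b10001101

In CTR with a reused counter, both messages share the same keystream S_i, so C_i ⊕ C'_i = P_i ⊕ P'_i and thus P'_i = P_i ⊕ C_i ⊕ C'_i.
P'1: 0b00000011 ⊕ 0b10100111 ⊕ 0b01110011 = 0b11010111.
P'2: 0b00011111 ⊕ 0b10110100 ⊕ 0b01100000 = 0b11001011.
P'3: 0b00010100 ⊕ 0b10111110 ⊕ 0b11010011 = 0b01111001.
P'4: 0b10110110 ⊕ 0b00011111 ⊕ 0b00011000 = 0b10110001.
P'5: 0b11000101 ⊕ 0b01101101 ⊕ 0b00100000 = 0b10001000.
P'6: 0b11010010 ⊕ 0b01111101 ⊕ 0b00100010 = 0b10001101.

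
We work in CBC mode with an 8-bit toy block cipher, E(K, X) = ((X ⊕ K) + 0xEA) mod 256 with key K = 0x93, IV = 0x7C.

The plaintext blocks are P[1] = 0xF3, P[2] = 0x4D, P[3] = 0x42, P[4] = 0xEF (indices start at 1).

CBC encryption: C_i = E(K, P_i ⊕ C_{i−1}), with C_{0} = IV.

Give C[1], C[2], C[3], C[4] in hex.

C[1] = 0x06, C[2] = 0xC2, C[3] = 0xFD, C[4] = 0x6B

C[1]: P[1] ⊕ 0x7C = 0x8F; E(K, 0x8F) = 0x06.
C[2]: P[2] ⊕ 0x06 = 0x4B; E(K, 0x4B) = 0xC2.
C[3]: P[3] ⊕ 0xC2 = 0x80; E(K, 0x80) = 0xFD.
C[4]: P[4] ⊕ 0xFD = 0x12; E(K, 0x12) = 0x6B.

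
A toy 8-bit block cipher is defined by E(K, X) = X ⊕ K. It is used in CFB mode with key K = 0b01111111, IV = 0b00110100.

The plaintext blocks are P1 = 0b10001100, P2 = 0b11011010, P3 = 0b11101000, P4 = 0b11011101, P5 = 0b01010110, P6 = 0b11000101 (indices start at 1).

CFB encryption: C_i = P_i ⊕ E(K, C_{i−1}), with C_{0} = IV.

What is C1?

C1: E(K, 0b00110100) = 0b01001011; 0b10001100 ⊕ 0b01001011 = 0b11000111.

C1 = 0b11000111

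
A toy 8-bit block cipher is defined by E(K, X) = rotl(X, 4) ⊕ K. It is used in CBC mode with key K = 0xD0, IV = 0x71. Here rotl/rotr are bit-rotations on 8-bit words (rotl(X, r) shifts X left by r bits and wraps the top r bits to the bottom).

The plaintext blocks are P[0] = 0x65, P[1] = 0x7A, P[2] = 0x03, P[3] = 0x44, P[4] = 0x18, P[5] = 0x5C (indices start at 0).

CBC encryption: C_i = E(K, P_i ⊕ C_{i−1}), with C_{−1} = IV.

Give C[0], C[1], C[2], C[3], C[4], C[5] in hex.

C[0]: P[0] ⊕ 0x71 = 0x14; E(K, 0x14) = 0x91.
C[1]: P[1] ⊕ 0x91 = 0xEB; E(K, 0xEB) = 0x6E.
C[2]: P[2] ⊕ 0x6E = 0x6D; E(K, 0x6D) = 0x06.
C[3]: P[3] ⊕ 0x06 = 0x42; E(K, 0x42) = 0xF4.
C[4]: P[4] ⊕ 0xF4 = 0xEC; E(K, 0xEC) = 0x1E.
C[5]: P[5] ⊕ 0x1E = 0x42; E(K, 0x42) = 0xF4.

C[0] = 0x91, C[1] = 0x6E, C[2] = 0x06, C[3] = 0xF4, C[4] = 0x1E, C[5] = 0xF4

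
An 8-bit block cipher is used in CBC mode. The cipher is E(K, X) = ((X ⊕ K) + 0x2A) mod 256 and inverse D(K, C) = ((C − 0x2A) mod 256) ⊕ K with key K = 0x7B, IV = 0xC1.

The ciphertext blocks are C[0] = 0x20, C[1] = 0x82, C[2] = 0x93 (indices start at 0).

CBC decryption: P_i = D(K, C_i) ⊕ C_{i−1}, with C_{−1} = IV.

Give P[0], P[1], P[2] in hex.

P[0] = 0x4C, P[1] = 0x03, P[2] = 0x90

P[0]: D(K, 0x20) = 0x8D; 0x8D ⊕ 0xC1 = 0x4C.
P[1]: D(K, 0x82) = 0x23; 0x23 ⊕ 0x20 = 0x03.
P[2]: D(K, 0x93) = 0x12; 0x12 ⊕ 0x82 = 0x90.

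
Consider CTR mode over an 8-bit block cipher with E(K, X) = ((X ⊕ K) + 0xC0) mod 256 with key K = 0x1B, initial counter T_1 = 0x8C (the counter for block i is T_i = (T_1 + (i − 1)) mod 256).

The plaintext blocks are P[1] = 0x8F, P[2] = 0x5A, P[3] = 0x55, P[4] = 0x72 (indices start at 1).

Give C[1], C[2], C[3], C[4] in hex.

C[1] = 0xD8, C[2] = 0x0C, C[3] = 0x00, C[4] = 0x26

CTR encryption: S_i = E(K, T_i) where T_i is the counter for block i; C_i = P_i ⊕ S_i.
C[1]: T = 0x8C, S = E(K, T) = 0x57; 0x8F ⊕ 0x57 = 0xD8.
C[2]: T = 0x8D, S = E(K, T) = 0x56; 0x5A ⊕ 0x56 = 0x0C.
C[3]: T = 0x8E, S = E(K, T) = 0x55; 0x55 ⊕ 0x55 = 0x00.
C[4]: T = 0x8F, S = E(K, T) = 0x54; 0x72 ⊕ 0x54 = 0x26.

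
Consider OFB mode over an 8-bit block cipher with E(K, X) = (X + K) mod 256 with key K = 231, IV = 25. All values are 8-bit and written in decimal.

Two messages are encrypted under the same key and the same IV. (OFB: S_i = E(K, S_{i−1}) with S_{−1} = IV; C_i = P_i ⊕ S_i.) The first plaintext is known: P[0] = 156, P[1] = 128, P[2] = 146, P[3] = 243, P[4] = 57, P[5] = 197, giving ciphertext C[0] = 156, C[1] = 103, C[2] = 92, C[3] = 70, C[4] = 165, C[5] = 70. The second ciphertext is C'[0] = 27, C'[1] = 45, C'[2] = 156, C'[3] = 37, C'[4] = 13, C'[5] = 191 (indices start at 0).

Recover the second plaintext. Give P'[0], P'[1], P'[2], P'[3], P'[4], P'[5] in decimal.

In OFB with a reused IV, both messages share the same keystream S_i, so C_i ⊕ C'_i = P_i ⊕ P'_i and thus P'_i = P_i ⊕ C_i ⊕ C'_i.
P'[0]: 156 ⊕ 156 ⊕ 27 = 27.
P'[1]: 128 ⊕ 103 ⊕ 45 = 202.
P'[2]: 146 ⊕ 92 ⊕ 156 = 82.
P'[3]: 243 ⊕ 70 ⊕ 37 = 144.
P'[4]: 57 ⊕ 165 ⊕ 13 = 145.
P'[5]: 197 ⊕ 70 ⊕ 191 = 60.

P'[0] = 27, P'[1] = 202, P'[2] = 82, P'[3] = 144, P'[4] = 145, P'[5] = 60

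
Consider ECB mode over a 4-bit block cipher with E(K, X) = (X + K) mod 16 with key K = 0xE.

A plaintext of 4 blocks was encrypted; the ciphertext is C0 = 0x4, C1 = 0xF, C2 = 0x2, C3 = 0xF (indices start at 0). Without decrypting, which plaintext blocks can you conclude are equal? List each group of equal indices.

P1 = P3

ECB encrypts each block independently with the same key, so equal ciphertext blocks imply equal plaintext blocks.
C1 = C3 = 0xF, so P1 = P3.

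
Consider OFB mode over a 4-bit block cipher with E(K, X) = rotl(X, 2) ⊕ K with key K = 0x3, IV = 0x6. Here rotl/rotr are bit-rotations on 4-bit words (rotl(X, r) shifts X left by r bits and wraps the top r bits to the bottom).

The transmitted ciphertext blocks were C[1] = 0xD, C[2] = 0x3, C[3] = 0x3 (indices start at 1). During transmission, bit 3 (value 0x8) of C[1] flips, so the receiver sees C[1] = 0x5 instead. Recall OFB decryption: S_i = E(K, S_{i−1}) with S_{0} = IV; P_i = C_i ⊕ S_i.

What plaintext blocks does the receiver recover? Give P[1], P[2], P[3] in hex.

Only C[1] changed, to 0x5. In OFB, a change in C_i flips the same bit in P_i only; the keystream is unaffected. Decrypting the received ciphertext:
P[1]: S = E(K, 0x6) = 0xA; 0x5 ⊕ 0xA = 0xF.
P[2]: S = E(K, 0xA) = 0x9; 0x3 ⊕ 0x9 = 0xA.
P[3]: S = E(K, 0x9) = 0x5; 0x3 ⊕ 0x5 = 0x6.
Blocks that differ from the original plaintext: P[1].

P[1] = 0xF, P[2] = 0xA, P[3] = 0x6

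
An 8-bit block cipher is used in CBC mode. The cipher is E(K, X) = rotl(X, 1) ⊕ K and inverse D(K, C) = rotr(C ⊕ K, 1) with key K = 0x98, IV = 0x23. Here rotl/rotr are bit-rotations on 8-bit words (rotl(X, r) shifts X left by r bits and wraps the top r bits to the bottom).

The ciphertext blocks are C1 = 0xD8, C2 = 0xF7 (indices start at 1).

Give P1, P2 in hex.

CBC decryption: P_i = D(K, C_i) ⊕ C_{i−1}, with C_{0} = IV.
P1: D(K, 0xD8) = 0x20; 0x20 ⊕ 0x23 = 0x03.
P2: D(K, 0xF7) = 0xB7; 0xB7 ⊕ 0xD8 = 0x6F.

P1 = 0x03, P2 = 0x6F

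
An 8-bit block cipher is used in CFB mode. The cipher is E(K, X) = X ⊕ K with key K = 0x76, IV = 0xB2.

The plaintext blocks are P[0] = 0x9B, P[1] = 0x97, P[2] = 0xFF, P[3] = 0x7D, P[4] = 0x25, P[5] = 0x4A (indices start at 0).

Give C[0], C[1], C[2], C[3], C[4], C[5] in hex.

CFB encryption: C_i = P_i ⊕ E(K, C_{i−1}), with C_{−1} = IV.
C[0]: E(K, 0xB2) = 0xC4; 0x9B ⊕ 0xC4 = 0x5F.
C[1]: E(K, 0x5F) = 0x29; 0x97 ⊕ 0x29 = 0xBE.
C[2]: E(K, 0xBE) = 0xC8; 0xFF ⊕ 0xC8 = 0x37.
C[3]: E(K, 0x37) = 0x41; 0x7D ⊕ 0x41 = 0x3C.
C[4]: E(K, 0x3C) = 0x4A; 0x25 ⊕ 0x4A = 0x6F.
C[5]: E(K, 0x6F) = 0x19; 0x4A ⊕ 0x19 = 0x53.

C[0] = 0x5F, C[1] = 0xBE, C[2] = 0x37, C[3] = 0x3C, C[4] = 0x6F, C[5] = 0x53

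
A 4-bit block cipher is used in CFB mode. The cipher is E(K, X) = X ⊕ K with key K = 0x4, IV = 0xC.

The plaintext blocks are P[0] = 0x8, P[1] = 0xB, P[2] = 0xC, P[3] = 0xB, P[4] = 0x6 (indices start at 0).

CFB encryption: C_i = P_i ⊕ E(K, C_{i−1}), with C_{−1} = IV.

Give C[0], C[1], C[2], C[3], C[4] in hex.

C[0]: E(K, 0xC) = 0x8; 0x8 ⊕ 0x8 = 0x0.
C[1]: E(K, 0x0) = 0x4; 0xB ⊕ 0x4 = 0xF.
C[2]: E(K, 0xF) = 0xB; 0xC ⊕ 0xB = 0x7.
C[3]: E(K, 0x7) = 0x3; 0xB ⊕ 0x3 = 0x8.
C[4]: E(K, 0x8) = 0xC; 0x6 ⊕ 0xC = 0xA.

C[0] = 0x0, C[1] = 0xF, C[2] = 0x7, C[3] = 0x8, C[4] = 0xA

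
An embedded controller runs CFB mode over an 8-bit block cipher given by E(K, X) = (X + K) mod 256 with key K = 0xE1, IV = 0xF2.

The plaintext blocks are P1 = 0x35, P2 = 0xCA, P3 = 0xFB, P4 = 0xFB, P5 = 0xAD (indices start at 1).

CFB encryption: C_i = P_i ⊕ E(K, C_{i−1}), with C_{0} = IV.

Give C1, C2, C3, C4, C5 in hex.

C1 = 0xE6, C2 = 0x0D, C3 = 0x15, C4 = 0x0D, C5 = 0x43

C1: E(K, 0xF2) = 0xD3; 0x35 ⊕ 0xD3 = 0xE6.
C2: E(K, 0xE6) = 0xC7; 0xCA ⊕ 0xC7 = 0x0D.
C3: E(K, 0x0D) = 0xEE; 0xFB ⊕ 0xEE = 0x15.
C4: E(K, 0x15) = 0xF6; 0xFB ⊕ 0xF6 = 0x0D.
C5: E(K, 0x0D) = 0xEE; 0xAD ⊕ 0xEE = 0x43.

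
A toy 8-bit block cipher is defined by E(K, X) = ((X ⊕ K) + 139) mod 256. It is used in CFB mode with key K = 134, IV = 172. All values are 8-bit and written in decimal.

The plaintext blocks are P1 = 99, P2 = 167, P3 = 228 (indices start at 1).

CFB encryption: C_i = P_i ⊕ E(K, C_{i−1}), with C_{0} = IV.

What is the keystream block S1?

181

C1: E(K, 172) = 181; 99 ⊕ 181 = 214.
So S1 = 181.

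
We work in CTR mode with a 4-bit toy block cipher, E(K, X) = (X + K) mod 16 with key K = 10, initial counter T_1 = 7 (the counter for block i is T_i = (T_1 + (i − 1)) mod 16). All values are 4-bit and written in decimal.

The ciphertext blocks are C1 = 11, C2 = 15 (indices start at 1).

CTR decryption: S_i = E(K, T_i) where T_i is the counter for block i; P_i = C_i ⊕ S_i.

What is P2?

P2 = 13

P2: T = 8, S = E(K, T) = 2; 15 ⊕ 2 = 13.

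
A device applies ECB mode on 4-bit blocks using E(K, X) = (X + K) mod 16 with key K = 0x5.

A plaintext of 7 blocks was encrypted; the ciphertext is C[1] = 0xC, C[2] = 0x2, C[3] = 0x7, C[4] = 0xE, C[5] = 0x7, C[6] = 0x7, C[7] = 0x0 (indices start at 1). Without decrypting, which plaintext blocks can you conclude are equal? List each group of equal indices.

P[3] = P[5] = P[6]

ECB encrypts each block independently with the same key, so equal ciphertext blocks imply equal plaintext blocks.
C[3] = C[5] = C[6] = 0x7, so P[3] = P[5] = P[6].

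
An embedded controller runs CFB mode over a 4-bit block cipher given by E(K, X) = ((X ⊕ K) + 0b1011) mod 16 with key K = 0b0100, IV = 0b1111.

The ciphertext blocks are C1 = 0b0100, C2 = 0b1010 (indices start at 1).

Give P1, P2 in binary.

P1 = 0b0010, P2 = 0b0001

CFB decryption: P_i = C_i ⊕ E(K, C_{i−1}), with C_{0} = IV.
P1: E(K, 0b1111) = 0b0110; 0b0100 ⊕ 0b0110 = 0b0010.
P2: E(K, 0b0100) = 0b1011; 0b1010 ⊕ 0b1011 = 0b0001.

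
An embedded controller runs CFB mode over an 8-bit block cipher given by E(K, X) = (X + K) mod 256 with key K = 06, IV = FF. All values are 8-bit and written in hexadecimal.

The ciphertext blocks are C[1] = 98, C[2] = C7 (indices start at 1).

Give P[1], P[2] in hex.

CFB decryption: P_i = C_i ⊕ E(K, C_{i−1}), with C_{0} = IV.
P[1]: E(K, FF) = 05; 98 ⊕ 05 = 9D.
P[2]: E(K, 98) = 9E; C7 ⊕ 9E = 59.

P[1] = 9D, P[2] = 59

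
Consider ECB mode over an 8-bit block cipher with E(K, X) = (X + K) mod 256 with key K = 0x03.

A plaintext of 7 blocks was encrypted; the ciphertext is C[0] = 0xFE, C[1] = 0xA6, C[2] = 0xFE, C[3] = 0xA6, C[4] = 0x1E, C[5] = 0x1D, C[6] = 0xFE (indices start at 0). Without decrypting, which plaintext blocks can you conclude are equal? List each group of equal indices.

P[0] = P[2] = P[6]; P[1] = P[3]

ECB encrypts each block independently with the same key, so equal ciphertext blocks imply equal plaintext blocks.
C[0] = C[2] = C[6] = 0xFE, so P[0] = P[2] = P[6].
C[1] = C[3] = 0xA6, so P[1] = P[3].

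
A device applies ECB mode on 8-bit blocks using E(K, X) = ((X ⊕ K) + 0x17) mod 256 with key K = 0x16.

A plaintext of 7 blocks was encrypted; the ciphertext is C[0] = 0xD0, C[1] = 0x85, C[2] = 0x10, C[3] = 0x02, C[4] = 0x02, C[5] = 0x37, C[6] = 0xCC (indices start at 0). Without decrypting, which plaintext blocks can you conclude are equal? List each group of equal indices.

P[3] = P[4]

ECB encrypts each block independently with the same key, so equal ciphertext blocks imply equal plaintext blocks.
C[3] = C[4] = 0x02, so P[3] = P[4].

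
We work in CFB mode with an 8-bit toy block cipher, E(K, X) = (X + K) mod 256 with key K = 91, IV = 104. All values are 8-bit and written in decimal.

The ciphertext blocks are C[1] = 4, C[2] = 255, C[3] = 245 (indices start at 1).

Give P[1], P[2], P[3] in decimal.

CFB decryption: P_i = C_i ⊕ E(K, C_{i−1}), with C_{0} = IV.
P[1]: E(K, 104) = 195; 4 ⊕ 195 = 199.
P[2]: E(K, 4) = 95; 255 ⊕ 95 = 160.
P[3]: E(K, 255) = 90; 245 ⊕ 90 = 175.

P[1] = 199, P[2] = 160, P[3] = 175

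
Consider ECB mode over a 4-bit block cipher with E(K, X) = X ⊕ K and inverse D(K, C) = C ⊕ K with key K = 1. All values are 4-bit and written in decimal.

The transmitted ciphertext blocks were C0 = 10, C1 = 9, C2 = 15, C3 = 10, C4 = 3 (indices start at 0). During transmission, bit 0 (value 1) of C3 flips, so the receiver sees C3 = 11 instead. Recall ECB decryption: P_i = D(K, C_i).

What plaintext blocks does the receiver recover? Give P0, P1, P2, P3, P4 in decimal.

Only C3 changed, to 11. In ECB, a change in C_i affects only P_i. Decrypting the received ciphertext:
P0: D(K, 10) = 11.
P1: D(K, 9) = 8.
P2: D(K, 15) = 14.
P3: D(K, 11) = 10.
P4: D(K, 3) = 2.
Blocks that differ from the original plaintext: P3.

P0 = 11, P1 = 8, P2 = 14, P3 = 10, P4 = 2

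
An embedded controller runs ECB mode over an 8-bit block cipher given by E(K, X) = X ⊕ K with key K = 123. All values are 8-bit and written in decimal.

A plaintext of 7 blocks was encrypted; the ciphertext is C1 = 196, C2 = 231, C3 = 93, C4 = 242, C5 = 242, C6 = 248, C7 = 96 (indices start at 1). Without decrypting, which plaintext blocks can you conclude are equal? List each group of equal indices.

P4 = P5

ECB encrypts each block independently with the same key, so equal ciphertext blocks imply equal plaintext blocks.
C4 = C5 = 242, so P4 = P5.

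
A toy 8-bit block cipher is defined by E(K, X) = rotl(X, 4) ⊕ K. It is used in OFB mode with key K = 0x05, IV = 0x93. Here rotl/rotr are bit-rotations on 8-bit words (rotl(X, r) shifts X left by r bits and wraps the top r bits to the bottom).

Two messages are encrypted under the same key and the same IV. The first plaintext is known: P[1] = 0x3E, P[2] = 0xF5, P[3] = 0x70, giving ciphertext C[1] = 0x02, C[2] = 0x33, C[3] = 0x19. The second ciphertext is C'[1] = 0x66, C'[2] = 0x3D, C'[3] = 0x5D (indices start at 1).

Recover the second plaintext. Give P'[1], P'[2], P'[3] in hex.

P'[1] = 0x5A, P'[2] = 0xFB, P'[3] = 0x34

In OFB with a reused IV, both messages share the same keystream S_i, so C_i ⊕ C'_i = P_i ⊕ P'_i and thus P'_i = P_i ⊕ C_i ⊕ C'_i.
P'[1]: 0x3E ⊕ 0x02 ⊕ 0x66 = 0x5A.
P'[2]: 0xF5 ⊕ 0x33 ⊕ 0x3D = 0xFB.
P'[3]: 0x70 ⊕ 0x19 ⊕ 0x5D = 0x34.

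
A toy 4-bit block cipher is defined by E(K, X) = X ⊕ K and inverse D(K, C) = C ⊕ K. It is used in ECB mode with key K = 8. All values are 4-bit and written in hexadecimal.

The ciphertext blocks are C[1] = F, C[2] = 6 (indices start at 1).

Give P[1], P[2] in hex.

P[1] = 7, P[2] = E

ECB decryption: P_i = D(K, C_i).
P[1]: D(K, F) = 7.
P[2]: D(K, 6) = E.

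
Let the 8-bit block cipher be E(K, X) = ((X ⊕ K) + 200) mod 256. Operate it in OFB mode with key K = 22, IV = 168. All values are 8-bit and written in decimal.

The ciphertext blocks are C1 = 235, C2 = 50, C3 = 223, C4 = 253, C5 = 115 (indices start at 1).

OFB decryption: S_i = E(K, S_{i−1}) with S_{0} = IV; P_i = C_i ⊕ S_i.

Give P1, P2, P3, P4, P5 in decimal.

P1 = 109, P2 = 106, P3 = 201, P4 = 53, P5 = 213

P1: S = E(K, 168) = 134; 235 ⊕ 134 = 109.
P2: S = E(K, 134) = 88; 50 ⊕ 88 = 106.
P3: S = E(K, 88) = 22; 223 ⊕ 22 = 201.
P4: S = E(K, 22) = 200; 253 ⊕ 200 = 53.
P5: S = E(K, 200) = 166; 115 ⊕ 166 = 213.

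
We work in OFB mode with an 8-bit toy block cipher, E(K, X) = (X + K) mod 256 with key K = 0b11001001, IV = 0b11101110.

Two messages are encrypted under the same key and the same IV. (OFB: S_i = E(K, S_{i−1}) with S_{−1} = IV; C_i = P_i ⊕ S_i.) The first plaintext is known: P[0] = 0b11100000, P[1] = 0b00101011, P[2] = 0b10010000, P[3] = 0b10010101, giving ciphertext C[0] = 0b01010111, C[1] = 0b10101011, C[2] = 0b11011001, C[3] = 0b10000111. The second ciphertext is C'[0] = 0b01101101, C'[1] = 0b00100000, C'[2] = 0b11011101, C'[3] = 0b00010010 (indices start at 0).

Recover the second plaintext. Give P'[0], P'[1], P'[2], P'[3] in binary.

In OFB with a reused IV, both messages share the same keystream S_i, so C_i ⊕ C'_i = P_i ⊕ P'_i and thus P'_i = P_i ⊕ C_i ⊕ C'_i.
P'[0]: 0b11100000 ⊕ 0b01010111 ⊕ 0b01101101 = 0b11011010.
P'[1]: 0b00101011 ⊕ 0b10101011 ⊕ 0b00100000 = 0b10100000.
P'[2]: 0b10010000 ⊕ 0b11011001 ⊕ 0b11011101 = 0b10010100.
P'[3]: 0b10010101 ⊕ 0b10000111 ⊕ 0b00010010 = 0b00000000.

P'[0] = 0b11011010, P'[1] = 0b10100000, P'[2] = 0b10010100, P'[3] = 0b00000000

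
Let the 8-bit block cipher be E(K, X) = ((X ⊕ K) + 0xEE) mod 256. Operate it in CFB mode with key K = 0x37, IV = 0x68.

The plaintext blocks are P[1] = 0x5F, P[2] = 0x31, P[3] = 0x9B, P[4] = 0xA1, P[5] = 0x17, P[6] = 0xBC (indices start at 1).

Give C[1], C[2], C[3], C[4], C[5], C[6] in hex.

CFB encryption: C_i = P_i ⊕ E(K, C_{i−1}), with C_{0} = IV.
C[1]: E(K, 0x68) = 0x4D; 0x5F ⊕ 0x4D = 0x12.
C[2]: E(K, 0x12) = 0x13; 0x31 ⊕ 0x13 = 0x22.
C[3]: E(K, 0x22) = 0x03; 0x9B ⊕ 0x03 = 0x98.
C[4]: E(K, 0x98) = 0x9D; 0xA1 ⊕ 0x9D = 0x3C.
C[5]: E(K, 0x3C) = 0xF9; 0x17 ⊕ 0xF9 = 0xEE.
C[6]: E(K, 0xEE) = 0xC7; 0xBC ⊕ 0xC7 = 0x7B.

C[1] = 0x12, C[2] = 0x22, C[3] = 0x98, C[4] = 0x3C, C[5] = 0xEE, C[6] = 0x7B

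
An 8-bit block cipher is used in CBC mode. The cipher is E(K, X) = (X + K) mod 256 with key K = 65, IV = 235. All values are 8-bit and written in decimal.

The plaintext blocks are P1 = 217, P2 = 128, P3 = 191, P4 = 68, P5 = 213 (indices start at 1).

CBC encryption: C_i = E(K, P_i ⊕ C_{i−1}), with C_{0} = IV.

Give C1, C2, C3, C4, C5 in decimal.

C1 = 115, C2 = 52, C3 = 204, C4 = 201, C5 = 93

C1: P1 ⊕ 235 = 50; E(K, 50) = 115.
C2: P2 ⊕ 115 = 243; E(K, 243) = 52.
C3: P3 ⊕ 52 = 139; E(K, 139) = 204.
C4: P4 ⊕ 204 = 136; E(K, 136) = 201.
C5: P5 ⊕ 201 = 28; E(K, 28) = 93.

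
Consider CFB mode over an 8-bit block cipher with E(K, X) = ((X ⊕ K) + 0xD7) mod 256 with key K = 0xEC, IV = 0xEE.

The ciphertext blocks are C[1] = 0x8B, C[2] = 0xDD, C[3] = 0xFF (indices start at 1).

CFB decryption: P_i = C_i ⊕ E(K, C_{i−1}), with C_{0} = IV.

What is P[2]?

P[2]: E(K, 0x8B) = 0x3E; 0xDD ⊕ 0x3E = 0xE3.

P[2] = 0xE3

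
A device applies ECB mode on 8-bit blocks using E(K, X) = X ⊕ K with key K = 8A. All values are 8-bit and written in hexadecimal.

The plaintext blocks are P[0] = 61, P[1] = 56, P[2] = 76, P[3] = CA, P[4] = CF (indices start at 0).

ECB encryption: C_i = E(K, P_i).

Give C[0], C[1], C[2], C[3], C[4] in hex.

C[0] = EB, C[1] = DC, C[2] = FC, C[3] = 40, C[4] = 45

C[0]: E(K, 61) = EB.
C[1]: E(K, 56) = DC.
C[2]: E(K, 76) = FC.
C[3]: E(K, CA) = 40.
C[4]: E(K, CF) = 45.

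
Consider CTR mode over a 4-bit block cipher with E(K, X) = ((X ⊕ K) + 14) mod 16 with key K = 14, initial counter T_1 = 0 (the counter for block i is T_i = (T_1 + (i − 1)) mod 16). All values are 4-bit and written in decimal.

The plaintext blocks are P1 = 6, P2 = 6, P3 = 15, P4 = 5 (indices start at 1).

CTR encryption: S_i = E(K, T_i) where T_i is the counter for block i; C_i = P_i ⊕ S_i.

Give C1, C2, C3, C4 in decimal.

C1: T = 0, S = E(K, T) = 12; 6 ⊕ 12 = 10.
C2: T = 1, S = E(K, T) = 13; 6 ⊕ 13 = 11.
C3: T = 2, S = E(K, T) = 10; 15 ⊕ 10 = 5.
C4: T = 3, S = E(K, T) = 11; 5 ⊕ 11 = 14.

C1 = 10, C2 = 11, C3 = 5, C4 = 14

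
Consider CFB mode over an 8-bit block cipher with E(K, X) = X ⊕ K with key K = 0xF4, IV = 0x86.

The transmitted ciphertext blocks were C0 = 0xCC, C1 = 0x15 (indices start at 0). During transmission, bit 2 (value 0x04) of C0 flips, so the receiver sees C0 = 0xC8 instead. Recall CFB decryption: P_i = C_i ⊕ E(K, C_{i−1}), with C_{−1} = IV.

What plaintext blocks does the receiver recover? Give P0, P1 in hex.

Only C0 changed, to 0xC8. In CFB, a change in C_i flips the same bit in P_i and garbles P_{i+1}. Decrypting the received ciphertext:
P0: E(K, 0x86) = 0x72; 0xC8 ⊕ 0x72 = 0xBA.
P1: E(K, 0xC8) = 0x3C; 0x15 ⊕ 0x3C = 0x29.
Blocks that differ from the original plaintext: P0, P1.

P0 = 0xBA, P1 = 0x29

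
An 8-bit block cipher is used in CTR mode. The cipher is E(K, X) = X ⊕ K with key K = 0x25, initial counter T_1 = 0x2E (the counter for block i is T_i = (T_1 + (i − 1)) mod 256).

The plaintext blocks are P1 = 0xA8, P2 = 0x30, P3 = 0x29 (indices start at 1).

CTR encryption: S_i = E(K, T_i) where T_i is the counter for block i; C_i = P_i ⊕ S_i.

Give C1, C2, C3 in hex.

C1 = 0xA3, C2 = 0x3A, C3 = 0x3C

C1: T = 0x2E, S = E(K, T) = 0x0B; 0xA8 ⊕ 0x0B = 0xA3.
C2: T = 0x2F, S = E(K, T) = 0x0A; 0x30 ⊕ 0x0A = 0x3A.
C3: T = 0x30, S = E(K, T) = 0x15; 0x29 ⊕ 0x15 = 0x3C.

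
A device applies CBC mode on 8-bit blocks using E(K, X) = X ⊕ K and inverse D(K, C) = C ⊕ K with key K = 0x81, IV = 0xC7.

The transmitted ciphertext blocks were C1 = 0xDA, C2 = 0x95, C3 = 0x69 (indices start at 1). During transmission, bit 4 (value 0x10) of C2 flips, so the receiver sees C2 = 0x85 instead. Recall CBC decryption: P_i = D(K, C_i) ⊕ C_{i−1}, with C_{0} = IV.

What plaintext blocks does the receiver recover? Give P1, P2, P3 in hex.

Only C2 changed, to 0x85. In CBC, a change in C_i garbles P_i and flips the same bit in P_{i+1}. Decrypting the received ciphertext:
P1: D(K, 0xDA) = 0x5B; 0x5B ⊕ 0xC7 = 0x9C.
P2: D(K, 0x85) = 0x04; 0x04 ⊕ 0xDA = 0xDE.
P3: D(K, 0x69) = 0xE8; 0xE8 ⊕ 0x85 = 0x6D.
Blocks that differ from the original plaintext: P2, P3.

P1 = 0x9C, P2 = 0xDE, P3 = 0x6D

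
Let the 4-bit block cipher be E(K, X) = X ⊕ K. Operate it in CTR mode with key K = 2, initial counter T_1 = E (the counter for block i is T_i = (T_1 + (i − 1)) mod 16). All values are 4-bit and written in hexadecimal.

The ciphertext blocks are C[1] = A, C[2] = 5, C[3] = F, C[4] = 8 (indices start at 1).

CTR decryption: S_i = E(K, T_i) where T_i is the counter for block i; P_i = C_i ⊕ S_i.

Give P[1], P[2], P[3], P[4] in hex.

P[1]: T = E, S = E(K, T) = C; A ⊕ C = 6.
P[2]: T = F, S = E(K, T) = D; 5 ⊕ D = 8.
P[3]: T = 0, S = E(K, T) = 2; F ⊕ 2 = D.
P[4]: T = 1, S = E(K, T) = 3; 8 ⊕ 3 = B.

P[1] = 6, P[2] = 8, P[3] = D, P[4] = B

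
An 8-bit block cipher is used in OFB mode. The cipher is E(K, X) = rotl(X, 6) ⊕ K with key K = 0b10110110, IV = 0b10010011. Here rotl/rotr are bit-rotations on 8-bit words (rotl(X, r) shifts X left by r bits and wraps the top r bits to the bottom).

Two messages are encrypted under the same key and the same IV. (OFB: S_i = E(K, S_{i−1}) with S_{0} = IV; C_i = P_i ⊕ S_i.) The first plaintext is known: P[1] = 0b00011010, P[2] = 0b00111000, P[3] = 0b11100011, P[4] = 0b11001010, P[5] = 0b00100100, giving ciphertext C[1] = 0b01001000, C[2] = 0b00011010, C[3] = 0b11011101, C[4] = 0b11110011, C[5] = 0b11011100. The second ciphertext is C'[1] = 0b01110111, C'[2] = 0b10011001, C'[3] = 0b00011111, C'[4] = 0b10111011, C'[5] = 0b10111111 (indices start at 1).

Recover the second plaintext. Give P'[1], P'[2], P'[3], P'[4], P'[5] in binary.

In OFB with a reused IV, both messages share the same keystream S_i, so C_i ⊕ C'_i = P_i ⊕ P'_i and thus P'_i = P_i ⊕ C_i ⊕ C'_i.
P'[1]: 0b00011010 ⊕ 0b01001000 ⊕ 0b01110111 = 0b00100101.
P'[2]: 0b00111000 ⊕ 0b00011010 ⊕ 0b10011001 = 0b10111011.
P'[3]: 0b11100011 ⊕ 0b11011101 ⊕ 0b00011111 = 0b00100001.
P'[4]: 0b11001010 ⊕ 0b11110011 ⊕ 0b10111011 = 0b10000010.
P'[5]: 0b00100100 ⊕ 0b11011100 ⊕ 0b10111111 = 0b01000111.

P'[1] = 0b00100101, P'[2] = 0b10111011, P'[3] = 0b00100001, P'[4] = 0b10000010, P'[5] = 0b01000111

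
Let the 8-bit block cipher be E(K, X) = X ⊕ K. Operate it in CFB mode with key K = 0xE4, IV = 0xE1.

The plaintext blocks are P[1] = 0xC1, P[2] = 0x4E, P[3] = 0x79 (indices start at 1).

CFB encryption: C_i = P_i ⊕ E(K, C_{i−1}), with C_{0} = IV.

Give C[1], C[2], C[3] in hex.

C[1]: E(K, 0xE1) = 0x05; 0xC1 ⊕ 0x05 = 0xC4.
C[2]: E(K, 0xC4) = 0x20; 0x4E ⊕ 0x20 = 0x6E.
C[3]: E(K, 0x6E) = 0x8A; 0x79 ⊕ 0x8A = 0xF3.

C[1] = 0xC4, C[2] = 0x6E, C[3] = 0xF3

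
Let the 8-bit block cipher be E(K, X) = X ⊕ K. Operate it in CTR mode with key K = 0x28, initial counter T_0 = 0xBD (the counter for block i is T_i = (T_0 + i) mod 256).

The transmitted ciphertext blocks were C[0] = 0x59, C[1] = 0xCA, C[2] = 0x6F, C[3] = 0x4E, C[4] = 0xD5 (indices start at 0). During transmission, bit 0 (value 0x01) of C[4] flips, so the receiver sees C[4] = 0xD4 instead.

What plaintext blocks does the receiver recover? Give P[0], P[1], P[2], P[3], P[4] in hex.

P[0] = 0xCC, P[1] = 0x5C, P[2] = 0xF8, P[3] = 0xA6, P[4] = 0x3D

CTR decryption: S_i = E(K, T_i) where T_i is the counter for block i; P_i = C_i ⊕ S_i.
Only C[4] changed, to 0xD4. In CTR, a change in C_i flips the same bit in P_i only; the keystream is unaffected. Decrypting the received ciphertext:
P[0]: T = 0xBD, S = E(K, T) = 0x95; 0x59 ⊕ 0x95 = 0xCC.
P[1]: T = 0xBE, S = E(K, T) = 0x96; 0xCA ⊕ 0x96 = 0x5C.
P[2]: T = 0xBF, S = E(K, T) = 0x97; 0x6F ⊕ 0x97 = 0xF8.
P[3]: T = 0xC0, S = E(K, T) = 0xE8; 0x4E ⊕ 0xE8 = 0xA6.
P[4]: T = 0xC1, S = E(K, T) = 0xE9; 0xD4 ⊕ 0xE9 = 0x3D.
Blocks that differ from the original plaintext: P[4].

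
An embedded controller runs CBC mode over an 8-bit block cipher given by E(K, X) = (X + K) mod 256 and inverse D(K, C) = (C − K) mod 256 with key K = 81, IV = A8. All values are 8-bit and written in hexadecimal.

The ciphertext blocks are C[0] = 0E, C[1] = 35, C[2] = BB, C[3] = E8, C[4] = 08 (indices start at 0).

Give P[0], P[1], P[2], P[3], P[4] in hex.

P[0] = 25, P[1] = BA, P[2] = 0F, P[3] = DC, P[4] = 6F

CBC decryption: P_i = D(K, C_i) ⊕ C_{i−1}, with C_{−1} = IV.
P[0]: D(K, 0E) = 8D; 8D ⊕ A8 = 25.
P[1]: D(K, 35) = B4; B4 ⊕ 0E = BA.
P[2]: D(K, BB) = 3A; 3A ⊕ 35 = 0F.
P[3]: D(K, E8) = 67; 67 ⊕ BB = DC.
P[4]: D(K, 08) = 87; 87 ⊕ E8 = 6F.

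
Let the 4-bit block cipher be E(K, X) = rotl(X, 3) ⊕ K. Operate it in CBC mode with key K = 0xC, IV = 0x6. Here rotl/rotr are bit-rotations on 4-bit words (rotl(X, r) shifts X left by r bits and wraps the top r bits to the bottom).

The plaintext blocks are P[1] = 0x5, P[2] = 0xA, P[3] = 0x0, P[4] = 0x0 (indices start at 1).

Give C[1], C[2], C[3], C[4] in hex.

CBC encryption: C_i = E(K, P_i ⊕ C_{i−1}), with C_{0} = IV.
C[1]: P[1] ⊕ 0x6 = 0x3; E(K, 0x3) = 0x5.
C[2]: P[2] ⊕ 0x5 = 0xF; E(K, 0xF) = 0x3.
C[3]: P[3] ⊕ 0x3 = 0x3; E(K, 0x3) = 0x5.
C[4]: P[4] ⊕ 0x5 = 0x5; E(K, 0x5) = 0x6.

C[1] = 0x5, C[2] = 0x3, C[3] = 0x5, C[4] = 0x6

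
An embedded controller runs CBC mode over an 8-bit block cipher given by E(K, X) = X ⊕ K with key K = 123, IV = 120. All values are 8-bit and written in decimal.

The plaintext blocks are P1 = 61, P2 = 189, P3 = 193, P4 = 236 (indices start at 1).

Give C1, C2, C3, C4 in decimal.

CBC encryption: C_i = E(K, P_i ⊕ C_{i−1}), with C_{0} = IV.
C1: P1 ⊕ 120 = 69; E(K, 69) = 62.
C2: P2 ⊕ 62 = 131; E(K, 131) = 248.
C3: P3 ⊕ 248 = 57; E(K, 57) = 66.
C4: P4 ⊕ 66 = 174; E(K, 174) = 213.

C1 = 62, C2 = 248, C3 = 66, C4 = 213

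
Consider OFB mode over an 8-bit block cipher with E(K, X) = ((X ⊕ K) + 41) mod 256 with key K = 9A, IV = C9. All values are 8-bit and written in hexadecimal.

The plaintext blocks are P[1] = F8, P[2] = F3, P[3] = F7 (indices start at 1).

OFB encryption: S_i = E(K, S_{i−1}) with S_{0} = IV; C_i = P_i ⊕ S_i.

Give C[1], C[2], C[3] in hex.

C[1] = 6C, C[2] = BC, C[3] = E1

C[1]: S = E(K, C9) = 94; F8 ⊕ 94 = 6C.
C[2]: S = E(K, 94) = 4F; F3 ⊕ 4F = BC.
C[3]: S = E(K, 4F) = 16; F7 ⊕ 16 = E1.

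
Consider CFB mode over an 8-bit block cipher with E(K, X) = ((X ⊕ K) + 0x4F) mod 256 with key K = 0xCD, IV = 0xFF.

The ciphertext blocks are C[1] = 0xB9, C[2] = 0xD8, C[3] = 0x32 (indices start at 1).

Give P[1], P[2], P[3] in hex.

P[1] = 0x38, P[2] = 0x1B, P[3] = 0x56

CFB decryption: P_i = C_i ⊕ E(K, C_{i−1}), with C_{0} = IV.
P[1]: E(K, 0xFF) = 0x81; 0xB9 ⊕ 0x81 = 0x38.
P[2]: E(K, 0xB9) = 0xC3; 0xD8 ⊕ 0xC3 = 0x1B.
P[3]: E(K, 0xD8) = 0x64; 0x32 ⊕ 0x64 = 0x56.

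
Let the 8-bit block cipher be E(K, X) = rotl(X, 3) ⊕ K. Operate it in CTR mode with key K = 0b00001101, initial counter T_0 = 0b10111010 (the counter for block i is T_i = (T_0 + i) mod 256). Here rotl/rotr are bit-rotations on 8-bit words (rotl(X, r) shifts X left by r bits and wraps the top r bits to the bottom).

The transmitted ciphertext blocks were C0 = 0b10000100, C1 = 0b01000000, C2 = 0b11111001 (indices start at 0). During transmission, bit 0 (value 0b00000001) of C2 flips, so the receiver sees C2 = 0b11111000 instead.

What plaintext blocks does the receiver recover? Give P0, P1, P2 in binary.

P0 = 0b01011100, P1 = 0b10010000, P2 = 0b00010000

CTR decryption: S_i = E(K, T_i) where T_i is the counter for block i; P_i = C_i ⊕ S_i.
Only C2 changed, to 0b11111000. In CTR, a change in C_i flips the same bit in P_i only; the keystream is unaffected. Decrypting the received ciphertext:
P0: T = 0b10111010, S = E(K, T) = 0b11011000; 0b10000100 ⊕ 0b11011000 = 0b01011100.
P1: T = 0b10111011, S = E(K, T) = 0b11010000; 0b01000000 ⊕ 0b11010000 = 0b10010000.
P2: T = 0b10111100, S = E(K, T) = 0b11101000; 0b11111000 ⊕ 0b11101000 = 0b00010000.
Blocks that differ from the original plaintext: P2.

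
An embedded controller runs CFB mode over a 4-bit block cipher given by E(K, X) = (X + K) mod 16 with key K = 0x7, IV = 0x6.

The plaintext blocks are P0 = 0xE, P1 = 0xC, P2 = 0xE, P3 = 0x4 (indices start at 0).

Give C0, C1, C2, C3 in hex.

CFB encryption: C_i = P_i ⊕ E(K, C_{i−1}), with C_{−1} = IV.
C0: E(K, 0x6) = 0xD; 0xE ⊕ 0xD = 0x3.
C1: E(K, 0x3) = 0xA; 0xC ⊕ 0xA = 0x6.
C2: E(K, 0x6) = 0xD; 0xE ⊕ 0xD = 0x3.
C3: E(K, 0x3) = 0xA; 0x4 ⊕ 0xA = 0xE.

C0 = 0x3, C1 = 0x6, C2 = 0x3, C3 = 0xE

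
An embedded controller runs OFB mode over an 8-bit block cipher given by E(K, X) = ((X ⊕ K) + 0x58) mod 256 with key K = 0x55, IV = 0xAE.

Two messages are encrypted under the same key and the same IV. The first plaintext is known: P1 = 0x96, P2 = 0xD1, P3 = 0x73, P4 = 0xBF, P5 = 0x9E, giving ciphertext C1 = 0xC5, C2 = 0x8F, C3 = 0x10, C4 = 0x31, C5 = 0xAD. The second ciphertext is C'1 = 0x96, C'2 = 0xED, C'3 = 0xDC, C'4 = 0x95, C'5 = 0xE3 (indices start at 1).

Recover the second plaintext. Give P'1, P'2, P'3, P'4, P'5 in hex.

P'1 = 0xC5, P'2 = 0xB3, P'3 = 0xBF, P'4 = 0x1B, P'5 = 0xD0

In OFB with a reused IV, both messages share the same keystream S_i, so C_i ⊕ C'_i = P_i ⊕ P'_i and thus P'_i = P_i ⊕ C_i ⊕ C'_i.
P'1: 0x96 ⊕ 0xC5 ⊕ 0x96 = 0xC5.
P'2: 0xD1 ⊕ 0x8F ⊕ 0xED = 0xB3.
P'3: 0x73 ⊕ 0x10 ⊕ 0xDC = 0xBF.
P'4: 0xBF ⊕ 0x31 ⊕ 0x95 = 0x1B.
P'5: 0x9E ⊕ 0xAD ⊕ 0xE3 = 0xD0.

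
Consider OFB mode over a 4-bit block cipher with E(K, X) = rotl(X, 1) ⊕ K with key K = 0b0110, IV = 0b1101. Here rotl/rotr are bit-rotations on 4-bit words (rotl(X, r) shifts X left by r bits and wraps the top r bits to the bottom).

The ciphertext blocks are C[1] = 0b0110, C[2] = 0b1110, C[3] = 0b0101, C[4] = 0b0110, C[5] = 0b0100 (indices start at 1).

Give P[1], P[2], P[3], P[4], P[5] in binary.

OFB decryption: S_i = E(K, S_{i−1}) with S_{0} = IV; P_i = C_i ⊕ S_i.
P[1]: S = E(K, 0b1101) = 0b1101; 0b0110 ⊕ 0b1101 = 0b1011.
P[2]: S = E(K, 0b1101) = 0b1101; 0b1110 ⊕ 0b1101 = 0b0011.
P[3]: S = E(K, 0b1101) = 0b1101; 0b0101 ⊕ 0b1101 = 0b1000.
P[4]: S = E(K, 0b1101) = 0b1101; 0b0110 ⊕ 0b1101 = 0b1011.
P[5]: S = E(K, 0b1101) = 0b1101; 0b0100 ⊕ 0b1101 = 0b1001.

P[1] = 0b1011, P[2] = 0b0011, P[3] = 0b1000, P[4] = 0b1011, P[5] = 0b1001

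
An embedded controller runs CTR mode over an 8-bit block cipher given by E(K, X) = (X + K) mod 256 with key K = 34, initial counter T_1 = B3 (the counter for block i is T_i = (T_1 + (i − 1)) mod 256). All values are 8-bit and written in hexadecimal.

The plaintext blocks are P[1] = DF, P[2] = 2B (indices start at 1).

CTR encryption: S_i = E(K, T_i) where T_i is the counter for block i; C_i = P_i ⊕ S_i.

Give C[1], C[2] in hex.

C[1] = 38, C[2] = C3

C[1]: T = B3, S = E(K, T) = E7; DF ⊕ E7 = 38.
C[2]: T = B4, S = E(K, T) = E8; 2B ⊕ E8 = C3.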